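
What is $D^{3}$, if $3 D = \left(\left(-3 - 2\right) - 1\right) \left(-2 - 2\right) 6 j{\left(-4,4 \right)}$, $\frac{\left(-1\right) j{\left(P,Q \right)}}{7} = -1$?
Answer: $37933056$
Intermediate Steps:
$j{\left(P,Q \right)} = 7$ ($j{\left(P,Q \right)} = \left(-7\right) \left(-1\right) = 7$)
$D = 336$ ($D = \frac{\left(\left(-3 - 2\right) - 1\right) \left(-2 - 2\right) 6 \cdot 7}{3} = \frac{\left(-5 - 1\right) \left(-4\right) 6 \cdot 7}{3} = \frac{\left(-6\right) \left(-4\right) 6 \cdot 7}{3} = \frac{24 \cdot 6 \cdot 7}{3} = \frac{144 \cdot 7}{3} = \frac{1}{3} \cdot 1008 = 336$)
$D^{3} = 336^{3} = 37933056$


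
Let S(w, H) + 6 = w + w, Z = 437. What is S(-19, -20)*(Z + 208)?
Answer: -28380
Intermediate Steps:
S(w, H) = -6 + 2*w (S(w, H) = -6 + (w + w) = -6 + 2*w)
S(-19, -20)*(Z + 208) = (-6 + 2*(-19))*(437 + 208) = (-6 - 38)*645 = -44*645 = -28380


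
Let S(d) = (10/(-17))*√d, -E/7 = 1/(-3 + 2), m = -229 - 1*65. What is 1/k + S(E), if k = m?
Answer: -1/294 - 10*√7/17 ≈ -1.5597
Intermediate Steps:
m = -294 (m = -229 - 65 = -294)
E = 7 (E = -7/(-3 + 2) = -7/(-1) = -7*(-1) = 7)
k = -294
S(d) = -10*√d/17 (S(d) = (10*(-1/17))*√d = -10*√d/17)
1/k + S(E) = 1/(-294) - 10*√7/17 = -1/294 - 10*√7/17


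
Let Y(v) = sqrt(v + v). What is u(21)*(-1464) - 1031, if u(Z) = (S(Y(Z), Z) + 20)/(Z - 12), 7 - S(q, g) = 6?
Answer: -4447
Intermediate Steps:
Y(v) = sqrt(2)*sqrt(v) (Y(v) = sqrt(2*v) = sqrt(2)*sqrt(v))
S(q, g) = 1 (S(q, g) = 7 - 1*6 = 7 - 6 = 1)
u(Z) = 21/(-12 + Z) (u(Z) = (1 + 20)/(Z - 12) = 21/(-12 + Z))
u(21)*(-1464) - 1031 = (21/(-12 + 21))*(-1464) - 1031 = (21/9)*(-1464) - 1031 = (21*(1/9))*(-1464) - 1031 = (7/3)*(-1464) - 1031 = -3416 - 1031 = -4447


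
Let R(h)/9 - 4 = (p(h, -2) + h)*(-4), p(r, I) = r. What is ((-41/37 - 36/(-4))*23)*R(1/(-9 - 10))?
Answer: 5077296/703 ≈ 7222.3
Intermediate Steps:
R(h) = 36 - 72*h (R(h) = 36 + 9*((h + h)*(-4)) = 36 + 9*((2*h)*(-4)) = 36 + 9*(-8*h) = 36 - 72*h)
((-41/37 - 36/(-4))*23)*R(1/(-9 - 10)) = ((-41/37 - 36/(-4))*23)*(36 - 72/(-9 - 10)) = ((-41*1/37 - 36*(-¼))*23)*(36 - 72/(-19)) = ((-41/37 + 9)*23)*(36 - 72*(-1/19)) = ((292/37)*23)*(36 + 72/19) = (6716/37)*(756/19) = 5077296/703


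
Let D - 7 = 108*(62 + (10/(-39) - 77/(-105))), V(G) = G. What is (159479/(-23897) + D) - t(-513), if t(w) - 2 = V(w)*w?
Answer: -398303385719/1553305 ≈ -2.5642e+5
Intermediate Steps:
t(w) = 2 + w² (t(w) = 2 + w*w = 2 + w²)
D = 439043/65 (D = 7 + 108*(62 + (10/(-39) - 77/(-105))) = 7 + 108*(62 + (10*(-1/39) - 77*(-1/105))) = 7 + 108*(62 + (-10/39 + 11/15)) = 7 + 108*(62 + 31/65) = 7 + 108*(4061/65) = 7 + 438588/65 = 439043/65 ≈ 6754.5)
(159479/(-23897) + D) - t(-513) = (159479/(-23897) + 439043/65) - (2 + (-513)²) = (159479*(-1/23897) + 439043/65) - (2 + 263169) = (-159479/23897 + 439043/65) - 1*263171 = 10481444436/1553305 - 263171 = -398303385719/1553305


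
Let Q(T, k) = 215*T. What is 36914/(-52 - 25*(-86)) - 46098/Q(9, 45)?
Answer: -1404723/225535 ≈ -6.2284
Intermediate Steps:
36914/(-52 - 25*(-86)) - 46098/Q(9, 45) = 36914/(-52 - 25*(-86)) - 46098/(215*9) = 36914/(-52 + 2150) - 46098/1935 = 36914/2098 - 46098*1/1935 = 36914*(1/2098) - 5122/215 = 18457/1049 - 5122/215 = -1404723/225535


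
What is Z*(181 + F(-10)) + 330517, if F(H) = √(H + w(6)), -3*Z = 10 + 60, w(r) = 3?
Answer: 978881/3 - 70*I*√7/3 ≈ 3.2629e+5 - 61.734*I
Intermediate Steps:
Z = -70/3 (Z = -(10 + 60)/3 = -⅓*70 = -70/3 ≈ -23.333)
F(H) = √(3 + H) (F(H) = √(H + 3) = √(3 + H))
Z*(181 + F(-10)) + 330517 = -70*(181 + √(3 - 10))/3 + 330517 = -70*(181 + √(-7))/3 + 330517 = -70*(181 + I*√7)/3 + 330517 = (-12670/3 - 70*I*√7/3) + 330517 = 978881/3 - 70*I*√7/3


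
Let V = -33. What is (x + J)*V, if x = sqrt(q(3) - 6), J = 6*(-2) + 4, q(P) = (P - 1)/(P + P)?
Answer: 264 - 11*I*sqrt(51) ≈ 264.0 - 78.556*I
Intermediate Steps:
q(P) = (-1 + P)/(2*P) (q(P) = (-1 + P)/((2*P)) = (-1 + P)*(1/(2*P)) = (-1 + P)/(2*P))
J = -8 (J = -12 + 4 = -8)
x = I*sqrt(51)/3 (x = sqrt((1/2)*(-1 + 3)/3 - 6) = sqrt((1/2)*(1/3)*2 - 6) = sqrt(1/3 - 6) = sqrt(-17/3) = I*sqrt(51)/3 ≈ 2.3805*I)
(x + J)*V = (I*sqrt(51)/3 - 8)*(-33) = (-8 + I*sqrt(51)/3)*(-33) = 264 - 11*I*sqrt(51)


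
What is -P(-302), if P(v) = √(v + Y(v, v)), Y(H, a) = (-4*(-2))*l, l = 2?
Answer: -I*√286 ≈ -16.912*I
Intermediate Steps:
Y(H, a) = 16 (Y(H, a) = -4*(-2)*2 = 8*2 = 16)
P(v) = √(16 + v) (P(v) = √(v + 16) = √(16 + v))
-P(-302) = -√(16 - 302) = -√(-286) = -I*√286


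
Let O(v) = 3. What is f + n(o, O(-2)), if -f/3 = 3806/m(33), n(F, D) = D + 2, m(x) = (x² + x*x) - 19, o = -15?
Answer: -623/2159 ≈ -0.28856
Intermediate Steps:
m(x) = -19 + 2*x² (m(x) = (x² + x²) - 19 = 2*x² - 19 = -19 + 2*x²)
n(F, D) = 2 + D
f = -11418/2159 (f = -11418/(-19 + 2*33²) = -11418/(-19 + 2*1089) = -11418/(-19 + 2178) = -11418/2159 ≈ -5.2886)
f + n(o, O(-2)) = -11418/2159 + (2 + 3) = -11418/2159 + 5 = -623/2159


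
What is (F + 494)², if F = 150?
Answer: 414736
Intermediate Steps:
(F + 494)² = (150 + 494)² = 644² = 414736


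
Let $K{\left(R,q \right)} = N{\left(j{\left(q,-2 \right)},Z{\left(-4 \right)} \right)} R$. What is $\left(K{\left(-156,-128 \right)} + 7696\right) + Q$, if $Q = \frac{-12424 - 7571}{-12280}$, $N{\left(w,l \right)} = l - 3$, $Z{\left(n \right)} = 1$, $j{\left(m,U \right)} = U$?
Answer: $\frac{19671647}{2456} \approx 8009.6$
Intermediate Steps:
$N{\left(w,l \right)} = -3 + l$ ($N{\left(w,l \right)} = l - 3 = -3 + l$)
$K{\left(R,q \right)} = - 2 R$ ($K{\left(R,q \right)} = \left(-3 + 1\right) R = - 2 R$)
$Q = \frac{3999}{2456}$ ($Q = \left(-12424 - 7571\right) \left(- \frac{1}{12280}\right) = \left(-19995\right) \left(- \frac{1}{12280}\right) = \frac{3999}{2456} \approx 1.6283$)
$\left(K{\left(-156,-128 \right)} + 7696\right) + Q = \left(\left(-2\right) \left(-156\right) + 7696\right) + \frac{3999}{2456} = \left(312 + 7696\right) + \frac{3999}{2456} = 8008 + \frac{3999}{2456} = \frac{19671647}{2456}$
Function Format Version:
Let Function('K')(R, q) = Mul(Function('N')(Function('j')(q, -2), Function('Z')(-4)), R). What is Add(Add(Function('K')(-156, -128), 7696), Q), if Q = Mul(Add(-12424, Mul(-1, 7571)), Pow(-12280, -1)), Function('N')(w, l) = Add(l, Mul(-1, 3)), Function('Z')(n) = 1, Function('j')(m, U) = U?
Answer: Rational(19671647, 2456) ≈ 8009.6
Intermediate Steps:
Function('N')(w, l) = Add(-3, l) (Function('N')(w, l) = Add(l, -3) = Add(-3, l))
Function('K')(R, q) = Mul(-2, R) (Function('K')(R, q) = Mul(Add(-3, 1), R) = Mul(-2, R))
Q = Rational(3999, 2456) (Q = Mul(Add(-12424, -7571), Rational(-1, 12280)) = Mul(-19995, Rational(-1, 12280)) = Rational(3999, 2456) ≈ 1.6283)
Add(Add(Function('K')(-156, -128), 7696), Q) = Add(Add(Mul(-2, -156), 7696), Rational(3999, 2456)) = Add(Add(312, 7696), Rational(3999, 2456)) = Add(8008, Rational(3999, 2456)) = Rational(19671647, 2456)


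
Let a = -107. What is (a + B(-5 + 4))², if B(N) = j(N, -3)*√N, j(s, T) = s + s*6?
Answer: 11400 + 1498*I ≈ 11400.0 + 1498.0*I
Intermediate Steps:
j(s, T) = 7*s (j(s, T) = s + 6*s = 7*s)
B(N) = 7*N^(3/2) (B(N) = (7*N)*√N = 7*N^(3/2))
(a + B(-5 + 4))² = (-107 + 7*(-5 + 4)^(3/2))² = (-107 + 7*(-1)^(3/2))² = (-107 + 7*(-I))² = (-107 - 7*I)²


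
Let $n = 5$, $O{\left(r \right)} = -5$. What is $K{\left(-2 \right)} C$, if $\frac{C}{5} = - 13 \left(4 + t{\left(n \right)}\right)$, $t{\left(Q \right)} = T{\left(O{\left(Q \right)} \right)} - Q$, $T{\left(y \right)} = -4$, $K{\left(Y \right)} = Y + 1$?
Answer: $-325$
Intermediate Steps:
$K{\left(Y \right)} = 1 + Y$
$t{\left(Q \right)} = -4 - Q$
$C = 325$ ($C = 5 \left(- 13 \left(4 - 9\right)\right) = 5 \left(\left(-13\right) \left(-5\right)\right) = 5 \cdot 65 = 325$)
$K{\left(-2 \right)} C = \left(1 - 2\right) 325 = \left(-1\right) 325 = -325$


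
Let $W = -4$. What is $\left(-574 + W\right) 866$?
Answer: $-500548$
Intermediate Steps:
$\left(-574 + W\right) 866 = \left(-574 - 4\right) 866 = \left(-578\right) 866 = -500548$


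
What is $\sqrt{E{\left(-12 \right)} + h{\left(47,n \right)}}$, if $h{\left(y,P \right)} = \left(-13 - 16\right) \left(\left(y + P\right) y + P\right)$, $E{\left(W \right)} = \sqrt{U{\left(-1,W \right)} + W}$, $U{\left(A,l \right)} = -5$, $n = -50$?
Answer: $\sqrt{5539 + i \sqrt{17}} \approx 74.424 + 0.0277 i$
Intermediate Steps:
$E{\left(W \right)} = \sqrt{-5 + W}$
$h{\left(y,P \right)} = - 29 P - 29 y \left(P + y\right)$ ($h{\left(y,P \right)} = - 29 \left(\left(P + y\right) y + P\right) = - 29 \left(y \left(P + y\right) + P\right) = - 29 \left(P + y \left(P + y\right)\right) = - 29 P - 29 y \left(P + y\right)$)
$\sqrt{E{\left(-12 \right)} + h{\left(47,n \right)}} = \sqrt{\sqrt{-5 - 12} - \left(-1450 - 68150 + 64061\right)} = \sqrt{\sqrt{-17} + \left(1450 - 64061 + 68150\right)} = \sqrt{i \sqrt{17} + \left(1450 - 64061 + 68150\right)} = \sqrt{i \sqrt{17} + 5539} = \sqrt{5539 + i \sqrt{17}}$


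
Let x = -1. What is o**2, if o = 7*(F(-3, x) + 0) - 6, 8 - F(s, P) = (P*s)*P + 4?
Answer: 1849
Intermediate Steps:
F(s, P) = 4 - s*P**2 (F(s, P) = 8 - ((P*s)*P + 4) = 8 - (s*P**2 + 4) = 8 - (4 + s*P**2) = 8 + (-4 - s*P**2) = 4 - s*P**2)
o = 43 (o = 7*((4 - 1*(-3)*(-1)**2) + 0) - 6 = 7*((4 - 1*(-3)*1) + 0) - 6 = 7*((4 + 3) + 0) - 6 = 7*(7 + 0) - 6 = 7*7 - 6 = 49 - 6 = 43)
o**2 = 43**2 = 1849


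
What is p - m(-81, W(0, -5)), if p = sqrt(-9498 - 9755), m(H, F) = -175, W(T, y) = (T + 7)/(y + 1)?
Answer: 175 + I*sqrt(19253) ≈ 175.0 + 138.76*I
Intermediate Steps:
W(T, y) = (7 + T)/(1 + y)
p = I*sqrt(19253) (p = sqrt(-19253) = I*sqrt(19253) ≈ 138.76*I)
p - m(-81, W(0, -5)) = I*sqrt(19253) - 1*(-175) = I*sqrt(19253) + 175 = 175 + I*sqrt(19253)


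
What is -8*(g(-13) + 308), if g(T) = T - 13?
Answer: -2256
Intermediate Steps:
g(T) = -13 + T
-8*(g(-13) + 308) = -8*((-13 - 13) + 308) = -8*(-26 + 308) = -8*282 = -2256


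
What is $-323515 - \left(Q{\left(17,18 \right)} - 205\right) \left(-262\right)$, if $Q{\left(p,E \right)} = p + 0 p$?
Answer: $-372771$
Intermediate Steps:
$Q{\left(p,E \right)} = p$ ($Q{\left(p,E \right)} = p + 0 = p$)
$-323515 - \left(Q{\left(17,18 \right)} - 205\right) \left(-262\right) = -323515 - \left(17 - 205\right) \left(-262\right) = -323515 - \left(-188\right) \left(-262\right) = -323515 - 49256 = -372771$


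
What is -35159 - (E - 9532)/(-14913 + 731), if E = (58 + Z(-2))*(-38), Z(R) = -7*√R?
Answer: -249318337/7091 + 19*I*√2/1013 ≈ -35160.0 + 0.026525*I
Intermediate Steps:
E = -2204 + 266*I*√2 (E = (58 - 7*I*√2)*(-38) = -2204 + 266*I*√2 ≈ -2204.0 + 376.18*I)
-35159 - (E - 9532)/(-14913 + 731) = -35159 - ((-2204 + 266*I*√2) - 9532)/(-14913 + 731) = -35159 - (-11736 + 266*I*√2)/(-14182) = -35159 - (-11736 + 266*I*√2)*(-1)/14182 = -35159 - (5868/7091 - 19*I*√2/1013) = -35159 + (-5868/7091 + 19*I*√2/1013) = -249318337/7091 + 19*I*√2/1013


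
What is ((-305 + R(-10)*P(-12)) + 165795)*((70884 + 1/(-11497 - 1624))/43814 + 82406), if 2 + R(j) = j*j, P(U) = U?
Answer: 3892169740939471739/287441747 ≈ 1.3541e+10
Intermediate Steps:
R(j) = -2 + j**2 (R(j) = -2 + j*j = -2 + j**2)
((-305 + R(-10)*P(-12)) + 165795)*((70884 + 1/(-11497 - 1624))/43814 + 82406) = ((-305 + (-2 + (-10)**2)*(-12)) + 165795)*((70884 + 1/(-11497 - 1624))/43814 + 82406) = ((-305 + (-2 + 100)*(-12)) + 165795)*((70884 + 1/(-13121))*(1/43814) + 82406) = ((-305 + 98*(-12)) + 165795)*((70884 - 1/13121)*(1/43814) + 82406) = ((-305 - 1176) + 165795)*((930068963/13121)*(1/43814) + 82406) = (-1481 + 165795)*(930068963/574883494 + 82406) = 164314*(47374779275527/574883494) = 3892169740939471739/287441747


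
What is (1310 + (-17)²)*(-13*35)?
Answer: -727545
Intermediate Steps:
(1310 + (-17)²)*(-13*35) = (1310 + 289)*(-455) = 1599*(-455) = -727545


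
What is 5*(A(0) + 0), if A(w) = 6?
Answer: 30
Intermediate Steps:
5*(A(0) + 0) = 5*(6 + 0) = 5*6 = 30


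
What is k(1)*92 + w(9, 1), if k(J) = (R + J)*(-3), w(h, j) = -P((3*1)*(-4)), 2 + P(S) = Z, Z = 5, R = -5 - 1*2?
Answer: 1653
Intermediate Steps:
R = -7 (R = -5 - 2 = -7)
P(S) = 3 (P(S) = -2 + 5 = 3)
w(h, j) = -3 (w(h, j) = -1*3 = -3)
k(J) = 21 - 3*J (k(J) = (-7 + J)*(-3) = 21 - 3*J)
k(1)*92 + w(9, 1) = (21 - 3*1)*92 - 3 = (21 - 3)*92 - 3 = 18*92 - 3 = 1656 - 3 = 1653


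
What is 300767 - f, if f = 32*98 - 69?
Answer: 297700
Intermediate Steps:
f = 3067 (f = 3136 - 69 = 3067)
300767 - f = 300767 - 1*3067 = 300767 - 3067 = 297700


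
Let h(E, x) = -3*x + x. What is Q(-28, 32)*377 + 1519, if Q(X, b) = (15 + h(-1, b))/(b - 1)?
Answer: 28616/31 ≈ 923.10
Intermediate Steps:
h(E, x) = -2*x
Q(X, b) = (15 - 2*b)/(-1 + b) (Q(X, b) = (15 - 2*b)/(b - 1) = (15 - 2*b)/(-1 + b))
Q(-28, 32)*377 + 1519 = ((15 - 2*32)/(-1 + 32))*377 + 1519 = ((15 - 64)/31)*377 + 1519 = ((1/31)*(-49))*377 + 1519 = -49/31*377 + 1519 = -18473/31 + 1519 = 28616/31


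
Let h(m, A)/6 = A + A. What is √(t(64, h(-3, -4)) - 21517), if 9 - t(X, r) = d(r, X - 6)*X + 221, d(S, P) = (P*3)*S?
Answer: √512799 ≈ 716.10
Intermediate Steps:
d(S, P) = 3*P*S (d(S, P) = (3*P)*S = 3*P*S)
h(m, A) = 12*A (h(m, A) = 6*(A + A) = 6*(2*A) = 12*A)
t(X, r) = -212 - 3*X*r*(-6 + X) (t(X, r) = 9 - ((3*(X - 6)*r)*X + 221) = 9 - ((3*(-6 + X)*r)*X + 221) = 9 - ((3*r*(-6 + X))*X + 221) = 9 - (3*X*r*(-6 + X) + 221) = 9 - (221 + 3*X*r*(-6 + X)) = 9 + (-221 - 3*X*r*(-6 + X)) = -212 - 3*X*r*(-6 + X))
√(t(64, h(-3, -4)) - 21517) = √((-212 - 3*64*12*(-4)*(-6 + 64)) - 21517) = √((-212 - 3*64*(-48)*58) - 21517) = √((-212 + 534528) - 21517) = √(534316 - 21517) = √512799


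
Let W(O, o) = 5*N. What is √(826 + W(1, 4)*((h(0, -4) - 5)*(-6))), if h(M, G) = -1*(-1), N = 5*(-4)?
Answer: I*√1574 ≈ 39.674*I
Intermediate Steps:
N = -20
h(M, G) = 1
W(O, o) = -100 (W(O, o) = 5*(-20) = -100)
√(826 + W(1, 4)*((h(0, -4) - 5)*(-6))) = √(826 - 100*(1 - 5)*(-6)) = √(826 - (-400)*(-6)) = √(826 - 100*24) = √(826 - 2400) = √(-1574) = I*√1574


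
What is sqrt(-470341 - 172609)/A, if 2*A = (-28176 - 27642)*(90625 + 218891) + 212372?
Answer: -5*I*sqrt(25718)/8638175858 ≈ -9.2825e-8*I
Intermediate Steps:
A = -8638175858 (A = ((-28176 - 27642)*(90625 + 218891) + 212372)/2 = (-55818*309516 + 212372)/2 = (-17276564088 + 212372)/2 = (1/2)*(-17276351716) = -8638175858)
sqrt(-470341 - 172609)/A = sqrt(-470341 - 172609)/(-8638175858) = sqrt(-642950)*(-1/8638175858) = (5*I*sqrt(25718))*(-1/8638175858) = -5*I*sqrt(25718)/8638175858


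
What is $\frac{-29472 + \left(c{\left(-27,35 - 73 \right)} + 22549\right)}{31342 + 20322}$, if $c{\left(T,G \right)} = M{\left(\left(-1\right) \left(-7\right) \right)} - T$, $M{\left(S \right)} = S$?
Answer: $- \frac{6889}{51664} \approx -0.13334$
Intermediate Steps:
$c{\left(T,G \right)} = 7 - T$ ($c{\left(T,G \right)} = \left(-1\right) \left(-7\right) - T = 7 - T$)
$\frac{-29472 + \left(c{\left(-27,35 - 73 \right)} + 22549\right)}{31342 + 20322} = \frac{-29472 + \left(\left(7 - -27\right) + 22549\right)}{31342 + 20322} = \frac{-29472 + \left(\left(7 + 27\right) + 22549\right)}{51664} = \left(-29472 + \left(34 + 22549\right)\right) \frac{1}{51664} = \left(-29472 + 22583\right) \frac{1}{51664} = \left(-6889\right) \frac{1}{51664} = - \frac{6889}{51664}$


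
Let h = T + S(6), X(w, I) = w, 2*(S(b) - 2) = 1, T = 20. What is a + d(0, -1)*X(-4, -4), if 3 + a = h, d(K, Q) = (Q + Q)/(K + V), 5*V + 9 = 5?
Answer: 19/2 ≈ 9.5000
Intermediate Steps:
V = -⅘ (V = -9/5 + (⅕)*5 = -9/5 + 1 = -⅘ ≈ -0.80000)
S(b) = 5/2 (S(b) = 2 + (½)*1 = 2 + ½ = 5/2)
d(K, Q) = 2*Q/(-⅘ + K) (d(K, Q) = (Q + Q)/(K - ⅘) = (2*Q)/(-⅘ + K) = 2*Q/(-⅘ + K))
h = 45/2 (h = 20 + 5/2 = 45/2 ≈ 22.500)
a = 39/2 (a = -3 + 45/2 = 39/2 ≈ 19.500)
a + d(0, -1)*X(-4, -4) = 39/2 + (10*(-1)/(-4 + 5*0))*(-4) = 39/2 + (10*(-1)/(-4 + 0))*(-4) = 39/2 + (10*(-1)/(-4))*(-4) = 39/2 + (10*(-1)*(-¼))*(-4) = 39/2 + (5/2)*(-4) = 39/2 - 10 = 19/2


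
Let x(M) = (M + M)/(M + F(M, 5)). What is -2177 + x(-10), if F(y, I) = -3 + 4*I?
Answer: -15259/7 ≈ -2179.9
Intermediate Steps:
x(M) = 2*M/(17 + M) (x(M) = (M + M)/(M + (-3 + 4*5)) = (2*M)/(M + (-3 + 20)) = (2*M)/(M + 17) = (2*M)/(17 + M) = 2*M/(17 + M))
-2177 + x(-10) = -2177 + 2*(-10)/(17 - 10) = -2177 + 2*(-10)/7 = -2177 + 2*(-10)*(1/7) = -2177 - 20/7 = -15259/7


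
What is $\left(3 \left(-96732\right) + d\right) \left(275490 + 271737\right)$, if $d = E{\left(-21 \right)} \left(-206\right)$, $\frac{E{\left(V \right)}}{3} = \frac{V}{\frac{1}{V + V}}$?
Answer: $-457083390744$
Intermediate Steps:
$E{\left(V \right)} = 6 V^{2}$ ($E{\left(V \right)} = 3 \frac{V}{\frac{1}{V + V}} = 3 \frac{V}{\frac{1}{2 V}} = 3 \frac{V}{\frac{1}{2} \frac{1}{V}} = 3 V 2 V = 3 \cdot 2 V^{2} = 6 V^{2}$)
$d = -545076$ ($d = 6 \left(-21\right)^{2} \left(-206\right) = 6 \cdot 441 \left(-206\right) = 2646 \left(-206\right) = -545076$)
$\left(3 \left(-96732\right) + d\right) \left(275490 + 271737\right) = \left(3 \left(-96732\right) - 545076\right) \left(275490 + 271737\right) = \left(-290196 - 545076\right) 547227 = \left(-835272\right) 547227 = -457083390744$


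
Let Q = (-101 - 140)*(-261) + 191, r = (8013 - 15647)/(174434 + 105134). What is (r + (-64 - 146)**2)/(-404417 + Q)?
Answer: -6164470583/47711773800 ≈ -0.12920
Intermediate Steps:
r = -3817/139784 (r = -7634/279568 = -7634*1/279568 = -3817/139784 ≈ -0.027306)
Q = 63092 (Q = -241*(-261) + 191 = 62901 + 191 = 63092)
(r + (-64 - 146)**2)/(-404417 + Q) = (-3817/139784 + (-64 - 146)**2)/(-404417 + 63092) = (-3817/139784 + (-210)**2)/(-341325) = (-3817/139784 + 44100)*(-1/341325) = (6164470583/139784)*(-1/341325) = -6164470583/47711773800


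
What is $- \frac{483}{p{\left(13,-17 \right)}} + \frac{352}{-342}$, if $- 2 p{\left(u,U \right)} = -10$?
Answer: $- \frac{83473}{855} \approx -97.629$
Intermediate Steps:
$p{\left(u,U \right)} = 5$ ($p{\left(u,U \right)} = \left(- \frac{1}{2}\right) \left(-10\right) = 5$)
$- \frac{483}{p{\left(13,-17 \right)}} + \frac{352}{-342} = - \frac{483}{5} + \frac{352}{-342} = \left(-483\right) \frac{1}{5} + 352 \left(- \frac{1}{342}\right) = - \frac{483}{5} - \frac{176}{171} = - \frac{83473}{855}$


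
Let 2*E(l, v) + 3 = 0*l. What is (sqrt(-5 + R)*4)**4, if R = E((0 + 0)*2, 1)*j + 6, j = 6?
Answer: 16384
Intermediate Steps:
E(l, v) = -3/2 (E(l, v) = -3/2 + (0*l)/2 = -3/2 + (1/2)*0 = -3/2 + 0 = -3/2)
R = -3 (R = -3/2*6 + 6 = -9 + 6 = -3)
(sqrt(-5 + R)*4)**4 = (sqrt(-5 - 3)*4)**4 = (sqrt(-8)*4)**4 = ((2*I*sqrt(2))*4)**4 = (8*I*sqrt(2))**4 = 16384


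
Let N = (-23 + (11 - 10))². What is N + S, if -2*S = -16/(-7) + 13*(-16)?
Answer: 4108/7 ≈ 586.86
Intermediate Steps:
S = 720/7 (S = -(-16/(-7) + 13*(-16))/2 = -(-16*(-⅐) - 208)/2 = -(16/7 - 208)/2 = -½*(-1440/7) = 720/7 ≈ 102.86)
N = 484 (N = (-23 + 1)² = (-22)² = 484)
N + S = 484 + 720/7 = 4108/7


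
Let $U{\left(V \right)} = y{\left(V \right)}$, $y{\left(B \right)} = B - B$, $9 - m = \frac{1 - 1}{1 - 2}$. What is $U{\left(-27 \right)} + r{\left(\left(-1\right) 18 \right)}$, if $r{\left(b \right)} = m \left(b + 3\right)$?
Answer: $-135$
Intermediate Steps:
$m = 9$ ($m = 9 - \frac{1 - 1}{1 - 2} = 9 - \frac{0}{-1} = 9 - 0 \left(-1\right) = 9 - 0 = 9 + 0 = 9$)
$y{\left(B \right)} = 0$
$U{\left(V \right)} = 0$
$r{\left(b \right)} = 27 + 9 b$ ($r{\left(b \right)} = 9 \left(b + 3\right) = 9 \left(3 + b\right) = 27 + 9 b$)
$U{\left(-27 \right)} + r{\left(\left(-1\right) 18 \right)} = 0 + \left(27 + 9 \left(\left(-1\right) 18\right)\right) = 0 + \left(27 + 9 \left(-18\right)\right) = 0 + \left(27 - 162\right) = 0 - 135 = -135$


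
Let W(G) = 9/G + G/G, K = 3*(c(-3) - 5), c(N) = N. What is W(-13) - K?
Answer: 316/13 ≈ 24.308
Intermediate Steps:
K = -24 (K = 3*(-3 - 5) = 3*(-8) = -24)
W(G) = 1 + 9/G (W(G) = 9/G + 1 = 1 + 9/G)
W(-13) - K = (9 - 13)/(-13) - 1*(-24) = -1/13*(-4) + 24 = 4/13 + 24 = 316/13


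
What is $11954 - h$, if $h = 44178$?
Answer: $-32224$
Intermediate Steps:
$11954 - h = 11954 - 44178 = -32224$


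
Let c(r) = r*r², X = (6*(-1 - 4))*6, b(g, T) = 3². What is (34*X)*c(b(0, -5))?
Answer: -4461480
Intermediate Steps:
b(g, T) = 9
X = -180 (X = (6*(-5))*6 = -30*6 = -180)
c(r) = r³
(34*X)*c(b(0, -5)) = (34*(-180))*9³ = -6120*729 = -4461480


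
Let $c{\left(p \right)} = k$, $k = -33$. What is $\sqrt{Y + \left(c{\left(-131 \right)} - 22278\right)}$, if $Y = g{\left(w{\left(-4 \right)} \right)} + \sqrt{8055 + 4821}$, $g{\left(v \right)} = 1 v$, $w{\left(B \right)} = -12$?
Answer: $\sqrt{-22323 + 2 \sqrt{3219}} \approx 149.03 i$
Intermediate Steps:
$g{\left(v \right)} = v$
$c{\left(p \right)} = -33$
$Y = -12 + 2 \sqrt{3219}$ ($Y = -12 + \sqrt{8055 + 4821} = -12 + \sqrt{12876} = -12 + 2 \sqrt{3219} \approx 101.47$)
$\sqrt{Y + \left(c{\left(-131 \right)} - 22278\right)} = \sqrt{\left(-12 + 2 \sqrt{3219}\right) - 22311} = \sqrt{-22323 + 2 \sqrt{3219}}$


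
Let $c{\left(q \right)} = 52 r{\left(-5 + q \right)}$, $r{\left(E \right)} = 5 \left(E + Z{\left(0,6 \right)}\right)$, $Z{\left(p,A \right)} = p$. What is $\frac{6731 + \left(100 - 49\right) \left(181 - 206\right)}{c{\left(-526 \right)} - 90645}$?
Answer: $- \frac{5456}{228705} \approx -0.023856$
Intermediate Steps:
$r{\left(E \right)} = 5 E$ ($r{\left(E \right)} = 5 \left(E + 0\right) = 5 E$)
$c{\left(q \right)} = -1300 + 260 q$ ($c{\left(q \right)} = 52 \cdot 5 \left(-5 + q\right) = 52 \left(-25 + 5 q\right) = -1300 + 260 q$)
$\frac{6731 + \left(100 - 49\right) \left(181 - 206\right)}{c{\left(-526 \right)} - 90645} = \frac{6731 + \left(100 - 49\right) \left(181 - 206\right)}{\left(-1300 + 260 \left(-526\right)\right) - 90645} = \frac{6731 + 51 \left(-25\right)}{\left(-1300 - 136760\right) - 90645} = \frac{6731 - 1275}{-138060 - 90645} = \frac{5456}{-228705} = 5456 \left(- \frac{1}{228705}\right) = - \frac{5456}{228705}$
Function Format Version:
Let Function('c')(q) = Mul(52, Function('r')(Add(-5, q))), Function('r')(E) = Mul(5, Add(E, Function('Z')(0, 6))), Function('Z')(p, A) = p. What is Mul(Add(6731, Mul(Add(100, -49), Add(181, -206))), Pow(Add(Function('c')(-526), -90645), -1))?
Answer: Rational(-5456, 228705) ≈ -0.023856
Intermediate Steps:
Function('r')(E) = Mul(5, E) (Function('r')(E) = Mul(5, Add(E, 0)) = Mul(5, E))
Function('c')(q) = Add(-1300, Mul(260, q)) (Function('c')(q) = Mul(52, Mul(5, Add(-5, q))) = Mul(52, Add(-25, Mul(5, q))) = Add(-1300, Mul(260, q)))
Mul(Add(6731, Mul(Add(100, -49), Add(181, -206))), Pow(Add(Function('c')(-526), -90645), -1)) = Mul(Add(6731, Mul(Add(100, -49), Add(181, -206))), Pow(Add(Add(-1300, Mul(260, -526)), -90645), -1)) = Mul(Add(6731, Mul(51, -25)), Pow(Add(Add(-1300, -136760), -90645), -1)) = Mul(Add(6731, -1275), Pow(Add(-138060, -90645), -1)) = Mul(5456, Pow(-228705, -1)) = Mul(5456, Rational(-1, 228705)) = Rational(-5456, 228705)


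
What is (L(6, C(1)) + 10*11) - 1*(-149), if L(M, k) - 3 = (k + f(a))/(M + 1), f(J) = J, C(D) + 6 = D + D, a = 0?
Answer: 1830/7 ≈ 261.43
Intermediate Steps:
C(D) = -6 + 2*D (C(D) = -6 + (D + D) = -6 + 2*D)
L(M, k) = 3 + k/(1 + M) (L(M, k) = 3 + (k + 0)/(M + 1) = 3 + k/(1 + M))
(L(6, C(1)) + 10*11) - 1*(-149) = ((3 + (-6 + 2*1) + 3*6)/(1 + 6) + 10*11) - 1*(-149) = ((3 + (-6 + 2) + 18)/7 + 110) + 149 = ((3 - 4 + 18)/7 + 110) + 149 = ((1/7)*17 + 110) + 149 = (17/7 + 110) + 149 = 787/7 + 149 = 1830/7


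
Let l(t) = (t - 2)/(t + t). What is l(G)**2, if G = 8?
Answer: 9/64 ≈ 0.14063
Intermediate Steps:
l(t) = (-2 + t)/(2*t) (l(t) = (-2 + t)/((2*t)) = (-2 + t)*(1/(2*t)) = (-2 + t)/(2*t))
l(G)**2 = ((1/2)*(-2 + 8)/8)**2 = ((1/2)*(1/8)*6)**2 = (3/8)**2 = 9/64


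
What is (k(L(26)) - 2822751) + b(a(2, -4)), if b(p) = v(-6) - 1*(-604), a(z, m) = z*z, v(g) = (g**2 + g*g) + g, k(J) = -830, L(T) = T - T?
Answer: -2822911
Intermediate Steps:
L(T) = 0
v(g) = g + 2*g**2 (v(g) = (g**2 + g**2) + g = 2*g**2 + g = g + 2*g**2)
a(z, m) = z**2
b(p) = 670 (b(p) = -6*(1 + 2*(-6)) - 1*(-604) = -6*(1 - 12) + 604 = -6*(-11) + 604 = 66 + 604 = 670)
(k(L(26)) - 2822751) + b(a(2, -4)) = (-830 - 2822751) + 670 = -2823581 + 670 = -2822911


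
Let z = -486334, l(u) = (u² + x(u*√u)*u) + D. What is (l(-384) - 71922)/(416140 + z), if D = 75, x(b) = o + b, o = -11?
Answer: -26611/23398 - 196608*I*√6/11699 ≈ -1.1373 - 41.165*I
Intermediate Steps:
x(b) = -11 + b
l(u) = 75 + u² + u*(-11 + u^(3/2)) (l(u) = (u² + (-11 + u*√u)*u) + 75 = (u² + (-11 + u^(3/2))*u) + 75 = (u² + u*(-11 + u^(3/2))) + 75 = 75 + u² + u*(-11 + u^(3/2)))
(l(-384) - 71922)/(416140 + z) = ((75 + (-384)² - 384*(-11 + (-384)^(3/2))) - 71922)/(416140 - 486334) = ((75 + 147456 - 384*(-11 - 3072*I*√6)) - 71922)/(-70194) = ((75 + 147456 + (4224 + 1179648*I*√6)) - 71922)*(-1/70194) = ((151755 + 1179648*I*√6) - 71922)*(-1/70194) = (79833 + 1179648*I*√6)*(-1/70194) = -26611/23398 - 196608*I*√6/11699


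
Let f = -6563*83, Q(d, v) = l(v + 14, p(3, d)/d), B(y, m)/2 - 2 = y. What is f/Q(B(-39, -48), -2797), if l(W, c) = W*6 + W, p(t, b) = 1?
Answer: 544729/19481 ≈ 27.962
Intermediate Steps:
B(y, m) = 4 + 2*y
l(W, c) = 7*W (l(W, c) = 6*W + W = 7*W)
Q(d, v) = 98 + 7*v (Q(d, v) = 7*(v + 14) = 7*(14 + v) = 98 + 7*v)
f = -544729
f/Q(B(-39, -48), -2797) = -544729/(98 + 7*(-2797)) = -544729/(98 - 19579) = -544729/(-19481) = -544729*(-1/19481) = 544729/19481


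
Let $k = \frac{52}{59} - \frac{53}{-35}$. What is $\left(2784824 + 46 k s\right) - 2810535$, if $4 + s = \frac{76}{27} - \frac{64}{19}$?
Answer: $- \frac{9256134709}{353115} \approx -26213.0$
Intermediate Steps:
$s = - \frac{2336}{513}$ ($s = -4 + \left(\frac{76}{27} - \frac{64}{19}\right) = -4 - \frac{284}{513} = - \frac{2336}{513} \approx -4.5536$)
$k = \frac{4947}{2065}$ ($k = 52 \cdot \frac{1}{59} - - \frac{53}{35} = \frac{52}{59} + \frac{53}{35} = \frac{4947}{2065} \approx 2.3956$)
$\left(2784824 + 46 k s\right) - 2810535 = \left(2784824 + 46 \cdot \frac{4947}{2065} \left(- \frac{2336}{513}\right)\right) - 2810535 = \left(2784824 + \frac{227562}{2065} \left(- \frac{2336}{513}\right)\right) - 2810535 = \left(2784824 - \frac{177194944}{353115}\right) - 2810535 = \frac{983185931816}{353115} - 2810535 = - \frac{9256134709}{353115}$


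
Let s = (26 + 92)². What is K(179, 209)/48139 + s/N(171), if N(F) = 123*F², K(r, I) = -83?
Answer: 371766067/173138797377 ≈ 0.0021472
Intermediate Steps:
s = 13924 (s = 118² = 13924)
K(179, 209)/48139 + s/N(171) = -83/48139 + 13924/((123*171²)) = -83*1/48139 + 13924/((123*29241)) = -83/48139 + 13924/3596643 = 371766067/173138797377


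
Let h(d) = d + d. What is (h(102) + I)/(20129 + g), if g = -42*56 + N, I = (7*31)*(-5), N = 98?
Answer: -881/17875 ≈ -0.049287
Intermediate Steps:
h(d) = 2*d
I = -1085 (I = 217*(-5) = -1085)
g = -2254 (g = -42*56 + 98 = -2352 + 98 = -2254)
(h(102) + I)/(20129 + g) = (2*102 - 1085)/(20129 - 2254) = (204 - 1085)/17875 = -881*1/17875 = -881/17875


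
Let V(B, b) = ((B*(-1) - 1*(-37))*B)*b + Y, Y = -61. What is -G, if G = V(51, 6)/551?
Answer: 4345/551 ≈ 7.8857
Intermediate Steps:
V(B, b) = -61 + B*b*(37 - B) (V(B, b) = ((B*(-1) - 1*(-37))*B)*b - 61 = ((-B + 37)*B)*b - 61 = ((37 - B)*B)*b - 61 = (B*(37 - B))*b - 61 = B*b*(37 - B) - 61 = -61 + B*b*(37 - B))
G = -4345/551 (G = (-61 - 1*6*51² + 37*51*6)/551 = (-61 - 1*6*2601 + 11322)*(1/551) = (-61 - 15606 + 11322)*(1/551) = -4345*1/551 = -4345/551 ≈ -7.8857)
-G = -1*(-4345/551) = 4345/551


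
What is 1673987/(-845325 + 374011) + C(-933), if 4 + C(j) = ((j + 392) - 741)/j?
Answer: -2716549171/439735962 ≈ -6.1777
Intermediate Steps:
C(j) = -4 + (-349 + j)/j (C(j) = -4 + ((j + 392) - 741)/j = -4 + ((392 + j) - 741)/j = -4 + (-349 + j)/j)
1673987/(-845325 + 374011) + C(-933) = 1673987/(-845325 + 374011) + (-3 - 349/(-933)) = 1673987/(-471314) + (-3 - 349*(-1/933)) = 1673987*(-1/471314) + (-3 + 349/933) = -1673987/471314 - 2450/933 = -2716549171/439735962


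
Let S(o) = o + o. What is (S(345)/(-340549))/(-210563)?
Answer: 690/71707019087 ≈ 9.6225e-9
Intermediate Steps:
S(o) = 2*o
(S(345)/(-340549))/(-210563) = ((2*345)/(-340549))/(-210563) = (690*(-1/340549))*(-1/210563) = -690/340549*(-1/210563) = 690/71707019087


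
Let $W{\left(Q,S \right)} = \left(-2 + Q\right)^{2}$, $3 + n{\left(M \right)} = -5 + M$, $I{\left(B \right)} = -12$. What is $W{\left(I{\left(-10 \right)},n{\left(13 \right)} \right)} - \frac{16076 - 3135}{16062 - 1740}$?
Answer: $\frac{2794171}{14322} \approx 195.1$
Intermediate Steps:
$n{\left(M \right)} = -8 + M$ ($n{\left(M \right)} = -3 + \left(-5 + M\right) = -8 + M$)
$W{\left(I{\left(-10 \right)},n{\left(13 \right)} \right)} - \frac{16076 - 3135}{16062 - 1740} = \left(-2 - 12\right)^{2} - \frac{16076 - 3135}{16062 - 1740} = \left(-14\right)^{2} - \frac{12941}{14322} = 196 - 12941 \cdot \frac{1}{14322} = 196 - \frac{12941}{14322} = \frac{2794171}{14322}$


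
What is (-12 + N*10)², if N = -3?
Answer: 1764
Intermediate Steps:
(-12 + N*10)² = (-12 - 3*10)² = (-12 - 30)² = (-42)² = 1764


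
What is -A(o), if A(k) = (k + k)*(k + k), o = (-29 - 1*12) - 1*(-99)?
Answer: -13456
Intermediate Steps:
o = 58 (o = (-29 - 12) + 99 = -41 + 99 = 58)
A(k) = 4*k**2 (A(k) = (2*k)*(2*k) = 4*k**2)
-A(o) = -4*58**2 = -4*3364 = -1*13456 = -13456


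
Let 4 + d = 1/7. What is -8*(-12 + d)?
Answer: 888/7 ≈ 126.86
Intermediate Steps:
d = -27/7 (d = -4 + 1/7 = -4 + ⅐ = -27/7 ≈ -3.8571)
-8*(-12 + d) = -8*(-12 - 27/7) = -8*(-111/7) = 888/7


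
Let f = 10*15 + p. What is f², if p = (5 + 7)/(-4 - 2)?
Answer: 21904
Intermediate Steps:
p = -2 (p = 12/(-6) = 12*(-⅙) = -2)
f = 148 (f = 10*15 - 2 = 150 - 2 = 148)
f² = 148² = 21904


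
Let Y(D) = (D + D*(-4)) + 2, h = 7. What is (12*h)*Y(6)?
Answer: -1344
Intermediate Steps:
Y(D) = 2 - 3*D (Y(D) = (D - 4*D) + 2 = -3*D + 2 = 2 - 3*D)
(12*h)*Y(6) = (12*7)*(2 - 3*6) = 84*(2 - 18) = 84*(-16) = -1344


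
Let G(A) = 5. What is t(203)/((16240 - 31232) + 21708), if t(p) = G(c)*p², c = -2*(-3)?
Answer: 206045/6716 ≈ 30.680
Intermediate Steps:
c = 6
t(p) = 5*p²
t(203)/((16240 - 31232) + 21708) = (5*203²)/((16240 - 31232) + 21708) = (5*41209)/(-14992 + 21708) = 206045/6716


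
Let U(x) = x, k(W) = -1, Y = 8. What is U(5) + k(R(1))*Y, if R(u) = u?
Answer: -3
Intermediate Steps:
U(5) + k(R(1))*Y = 5 - 1*8 = 5 - 8 = -3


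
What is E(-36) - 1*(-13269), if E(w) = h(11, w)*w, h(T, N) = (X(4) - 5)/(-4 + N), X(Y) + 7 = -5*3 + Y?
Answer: 132483/10 ≈ 13248.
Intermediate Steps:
X(Y) = -22 + Y (X(Y) = -7 + (-5*3 + Y) = -7 + (-15 + Y) = -22 + Y)
h(T, N) = -23/(-4 + N) (h(T, N) = ((-22 + 4) - 5)/(-4 + N) = (-18 - 5)/(-4 + N) = -23/(-4 + N))
E(w) = -23*w/(-4 + w) (E(w) = (-23/(-4 + w))*w = -23*w/(-4 + w))
E(-36) - 1*(-13269) = -23*(-36)/(-4 - 36) - 1*(-13269) = -23*(-36)/(-40) + 13269 = -23*(-36)*(-1/40) + 13269 = -207/10 + 13269 = 132483/10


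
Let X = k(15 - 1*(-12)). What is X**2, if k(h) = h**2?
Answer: 531441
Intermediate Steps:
X = 729 (X = (15 - 1*(-12))**2 = (15 + 12)**2 = 27**2 = 729)
X**2 = 729**2 = 531441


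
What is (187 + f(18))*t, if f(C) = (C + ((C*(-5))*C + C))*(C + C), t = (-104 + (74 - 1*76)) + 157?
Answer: -2898687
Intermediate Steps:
t = 51 (t = (-104 + (74 - 76)) + 157 = (-104 - 2) + 157 = -106 + 157 = 51)
f(C) = 2*C*(-5*C**2 + 2*C) (f(C) = (C + ((-5*C)*C + C))*(2*C) = (C + (-5*C**2 + C))*(2*C) = (C + (C - 5*C**2))*(2*C) = (-5*C**2 + 2*C)*(2*C) = 2*C*(-5*C**2 + 2*C))
(187 + f(18))*t = (187 + 18**2*(4 - 10*18))*51 = (187 + 324*(4 - 180))*51 = (187 + 324*(-176))*51 = (187 - 57024)*51 = -56837*51 = -2898687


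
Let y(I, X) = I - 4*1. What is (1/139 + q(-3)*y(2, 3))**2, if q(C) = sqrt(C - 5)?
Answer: (1 - 556*I*sqrt(2))**2/19321 ≈ -32.0 - 0.081394*I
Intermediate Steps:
y(I, X) = -4 + I (y(I, X) = I - 4 = -4 + I)
q(C) = sqrt(-5 + C)
(1/139 + q(-3)*y(2, 3))**2 = (1/139 + sqrt(-5 - 3)*(-4 + 2))**2 = (1/139 + sqrt(-8)*(-2))**2 = (1/139 + (2*I*sqrt(2))*(-2))**2 = (1/139 - 4*I*sqrt(2))**2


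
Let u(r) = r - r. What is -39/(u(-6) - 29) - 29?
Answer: -802/29 ≈ -27.655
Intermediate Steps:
u(r) = 0
-39/(u(-6) - 29) - 29 = -39/(0 - 29) - 29 = -39/(-29) - 29 = -39*(-1/29) - 29 = 39/29 - 29 = -802/29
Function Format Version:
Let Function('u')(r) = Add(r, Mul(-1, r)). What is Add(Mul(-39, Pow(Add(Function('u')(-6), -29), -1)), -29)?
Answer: Rational(-802, 29) ≈ -27.655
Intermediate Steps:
Function('u')(r) = 0
Add(Mul(-39, Pow(Add(Function('u')(-6), -29), -1)), -29) = Add(Mul(-39, Pow(Add(0, -29), -1)), -29) = Add(Mul(-39, Pow(-29, -1)), -29) = Add(Mul(-39, Rational(-1, 29)), -29) = Add(Rational(39, 29), -29) = Rational(-802, 29)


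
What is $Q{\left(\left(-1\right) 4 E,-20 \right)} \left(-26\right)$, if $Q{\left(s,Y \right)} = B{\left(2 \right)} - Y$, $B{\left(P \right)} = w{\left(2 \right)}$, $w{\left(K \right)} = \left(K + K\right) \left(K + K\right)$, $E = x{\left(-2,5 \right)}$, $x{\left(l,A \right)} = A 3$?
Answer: $-936$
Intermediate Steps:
$x{\left(l,A \right)} = 3 A$
$E = 15$ ($E = 3 \cdot 5 = 15$)
$w{\left(K \right)} = 4 K^{2}$ ($w{\left(K \right)} = 2 K 2 K = 4 K^{2}$)
$B{\left(P \right)} = 16$ ($B{\left(P \right)} = 4 \cdot 2^{2} = 4 \cdot 4 = 16$)
$Q{\left(s,Y \right)} = 16 - Y$
$Q{\left(\left(-1\right) 4 E,-20 \right)} \left(-26\right) = \left(16 - -20\right) \left(-26\right) = \left(16 + 20\right) \left(-26\right) = 36 \left(-26\right) = -936$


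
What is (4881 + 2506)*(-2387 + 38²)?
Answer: -6965941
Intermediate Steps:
(4881 + 2506)*(-2387 + 38²) = 7387*(-2387 + 1444) = 7387*(-943) = -6965941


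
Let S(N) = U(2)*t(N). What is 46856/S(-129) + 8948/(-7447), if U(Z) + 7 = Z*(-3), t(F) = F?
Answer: 333930836/12488619 ≈ 26.739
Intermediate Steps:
U(Z) = -7 - 3*Z (U(Z) = -7 + Z*(-3) = -7 - 3*Z)
S(N) = -13*N (S(N) = (-7 - 3*2)*N = (-7 - 6)*N = -13*N)
46856/S(-129) + 8948/(-7447) = 46856/((-13*(-129))) + 8948/(-7447) = 46856/1677 + 8948*(-1/7447) = 46856*(1/1677) - 8948/7447 = 46856/1677 - 8948/7447 = 333930836/12488619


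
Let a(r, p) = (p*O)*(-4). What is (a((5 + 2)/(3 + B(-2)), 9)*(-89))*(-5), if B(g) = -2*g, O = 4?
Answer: -64080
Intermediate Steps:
a(r, p) = -16*p (a(r, p) = (p*4)*(-4) = (4*p)*(-4) = -16*p)
(a((5 + 2)/(3 + B(-2)), 9)*(-89))*(-5) = (-16*9*(-89))*(-5) = -144*(-89)*(-5) = 12816*(-5) = -64080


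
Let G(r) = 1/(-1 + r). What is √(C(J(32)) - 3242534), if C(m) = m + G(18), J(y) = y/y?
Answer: 2*I*√234273005/17 ≈ 1800.7*I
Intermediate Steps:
J(y) = 1
C(m) = 1/17 + m (C(m) = m + 1/(-1 + 18) = m + 1/17 = 1/17 + m)
√(C(J(32)) - 3242534) = √((1/17 + 1) - 3242534) = √(18/17 - 3242534) = √(-55123060/17) = 2*I*√234273005/17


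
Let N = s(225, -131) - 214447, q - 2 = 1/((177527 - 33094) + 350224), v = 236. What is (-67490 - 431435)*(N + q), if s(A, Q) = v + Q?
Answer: 52898414049517575/494657 ≈ 1.0694e+11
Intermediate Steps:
s(A, Q) = 236 + Q
q = 989315/494657 (q = 2 + 1/((177527 - 33094) + 350224) = 2 + 1/(144433 + 350224) = 2 + 1/494657 = 989315/494657 ≈ 2.0000)
N = -214342 (N = (236 - 131) - 214447 = 105 - 214447 = -214342)
(-67490 - 431435)*(N + q) = (-67490 - 431435)*(-214342 + 989315/494657) = -498925*(-106024781379/494657) = 52898414049517575/494657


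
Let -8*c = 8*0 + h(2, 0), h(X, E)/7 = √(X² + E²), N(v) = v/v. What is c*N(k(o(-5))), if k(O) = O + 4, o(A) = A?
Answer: -7/4 ≈ -1.7500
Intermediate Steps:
k(O) = 4 + O
N(v) = 1
h(X, E) = 7*√(E² + X²) (h(X, E) = 7*√(X² + E²) = 7*√(E² + X²))
c = -7/4 (c = -(8*0 + 7*√(0² + 2²))/8 = -(0 + 7*√(0 + 4))/8 = -(0 + 7*√4)/8 = -(0 + 7*2)/8 = -(0 + 14)/8 = -⅛*14 = -7/4 ≈ -1.7500)
c*N(k(o(-5))) = -7/4*1 = -7/4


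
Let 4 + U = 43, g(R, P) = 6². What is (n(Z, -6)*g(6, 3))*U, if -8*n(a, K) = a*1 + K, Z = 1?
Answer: 1755/2 ≈ 877.50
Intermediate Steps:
g(R, P) = 36
n(a, K) = -K/8 - a/8 (n(a, K) = -(a*1 + K)/8 = -(a + K)/8 = -(K + a)/8 = -K/8 - a/8)
U = 39 (U = -4 + 43 = 39)
(n(Z, -6)*g(6, 3))*U = ((-⅛*(-6) - ⅛*1)*36)*39 = ((¾ - ⅛)*36)*39 = ((5/8)*36)*39 = (45/2)*39 = 1755/2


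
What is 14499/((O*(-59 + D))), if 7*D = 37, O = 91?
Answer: -14499/4888 ≈ -2.9662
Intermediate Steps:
D = 37/7 (D = (⅐)*37 = 37/7 ≈ 5.2857)
14499/((O*(-59 + D))) = 14499/((91*(-59 + 37/7))) = 14499/((91*(-376/7))) = 14499/(-4888) = 14499*(-1/4888) = -14499/4888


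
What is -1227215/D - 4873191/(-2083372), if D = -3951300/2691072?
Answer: 114673418817189081/137200463060 ≈ 8.3581e+5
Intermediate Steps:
D = -329275/224256 (D = -3951300*1/2691072 = -329275/224256 ≈ -1.4683)
-1227215/D - 4873191/(-2083372) = -1227215/(-329275/224256) - 4873191/(-2083372) = -1227215*(-224256/329275) - 4873191*(-1/2083372) = 55042065408/65855 + 4873191/2083372 = 114673418817189081/137200463060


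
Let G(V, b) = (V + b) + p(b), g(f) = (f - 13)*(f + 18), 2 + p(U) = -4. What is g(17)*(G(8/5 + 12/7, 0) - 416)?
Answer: -58616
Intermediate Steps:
p(U) = -6 (p(U) = -2 - 4 = -6)
g(f) = (-13 + f)*(18 + f)
G(V, b) = -6 + V + b (G(V, b) = (V + b) - 6 = -6 + V + b)
g(17)*(G(8/5 + 12/7, 0) - 416) = (-234 + 17² + 5*17)*((-6 + (8/5 + 12/7) + 0) - 416) = (-234 + 289 + 85)*((-6 + (8*(⅕) + 12*(⅐)) + 0) - 416) = 140*((-6 + (8/5 + 12/7) + 0) - 416) = 140*((-6 + 116/35 + 0) - 416) = 140*(-94/35 - 416) = 140*(-14654/35) = -58616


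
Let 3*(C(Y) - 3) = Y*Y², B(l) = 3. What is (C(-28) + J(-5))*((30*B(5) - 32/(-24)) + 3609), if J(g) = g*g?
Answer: -242756668/9 ≈ -2.6973e+7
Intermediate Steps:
J(g) = g²
C(Y) = 3 + Y³/3 (C(Y) = 3 + (Y*Y²)/3 = 3 + Y³/3)
(C(-28) + J(-5))*((30*B(5) - 32/(-24)) + 3609) = ((3 + (⅓)*(-28)³) + (-5)²)*((30*3 - 32/(-24)) + 3609) = ((3 + (⅓)*(-21952)) + 25)*((90 - 32*(-1/24)) + 3609) = ((3 - 21952/3) + 25)*((90 + 4/3) + 3609) = (-21943/3 + 25)*(274/3 + 3609) = -21868/3*11101/3 = -242756668/9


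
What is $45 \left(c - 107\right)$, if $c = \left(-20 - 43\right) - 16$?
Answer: $-8370$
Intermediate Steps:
$c = -79$ ($c = -63 - 16 = -79$)
$45 \left(c - 107\right) = 45 \left(-79 - 107\right) = 45 \left(-186\right) = -8370$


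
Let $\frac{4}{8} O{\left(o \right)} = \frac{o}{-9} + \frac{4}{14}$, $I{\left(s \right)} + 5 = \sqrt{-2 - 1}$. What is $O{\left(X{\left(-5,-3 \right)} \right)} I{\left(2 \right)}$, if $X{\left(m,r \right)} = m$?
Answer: $- \frac{530}{63} + \frac{106 i \sqrt{3}}{63} \approx -8.4127 + 2.9142 i$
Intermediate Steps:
$I{\left(s \right)} = -5 + i \sqrt{3}$ ($I{\left(s \right)} = -5 + \sqrt{-2 - 1} = -5 + \sqrt{-3} = -5 + i \sqrt{3}$)
$O{\left(o \right)} = \frac{4}{7} - \frac{2 o}{9}$ ($O{\left(o \right)} = 2 \left(\frac{o}{-9} + \frac{4}{14}\right) = 2 \left(o \left(- \frac{1}{9}\right) + 4 \cdot \frac{1}{14}\right) = 2 \left(- \frac{o}{9} + \frac{2}{7}\right) = 2 \left(\frac{2}{7} - \frac{o}{9}\right) = \frac{4}{7} - \frac{2 o}{9}$)
$O{\left(X{\left(-5,-3 \right)} \right)} I{\left(2 \right)} = \left(\frac{4}{7} - - \frac{10}{9}\right) \left(-5 + i \sqrt{3}\right) = \left(\frac{4}{7} + \frac{10}{9}\right) \left(-5 + i \sqrt{3}\right) = \frac{106 \left(-5 + i \sqrt{3}\right)}{63} = - \frac{530}{63} + \frac{106 i \sqrt{3}}{63}$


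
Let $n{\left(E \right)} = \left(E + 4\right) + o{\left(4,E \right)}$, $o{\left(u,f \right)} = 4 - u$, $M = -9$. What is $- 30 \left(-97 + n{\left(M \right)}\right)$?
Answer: $3060$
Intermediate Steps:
$n{\left(E \right)} = 4 + E$ ($n{\left(E \right)} = \left(E + 4\right) + \left(4 - 4\right) = \left(4 + E\right) + \left(4 - 4\right) = \left(4 + E\right) + 0 = 4 + E$)
$- 30 \left(-97 + n{\left(M \right)}\right) = - 30 \left(-97 + \left(4 - 9\right)\right) = - 30 \left(-97 - 5\right) = \left(-30\right) \left(-102\right) = 3060$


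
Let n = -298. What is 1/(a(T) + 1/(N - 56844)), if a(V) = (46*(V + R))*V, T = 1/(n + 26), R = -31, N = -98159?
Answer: 5733870976/30064189885 ≈ 0.19072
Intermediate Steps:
T = -1/272 (T = 1/(-298 + 26) = 1/(-272) = -1/272 ≈ -0.0036765)
a(V) = V*(-1426 + 46*V) (a(V) = (46*(V - 31))*V = (46*(-31 + V))*V = (-1426 + 46*V)*V = V*(-1426 + 46*V))
1/(a(T) + 1/(N - 56844)) = 1/(46*(-1/272)*(-31 - 1/272) + 1/(-98159 - 56844)) = 1/(46*(-1/272)*(-8433/272) + 1/(-155003)) = 1/(193959/36992 - 1/155003) = 1/(30064189885/5733870976) = 5733870976/30064189885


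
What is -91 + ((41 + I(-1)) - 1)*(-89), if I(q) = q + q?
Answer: -3473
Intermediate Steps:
I(q) = 2*q
-91 + ((41 + I(-1)) - 1)*(-89) = -91 + ((41 + 2*(-1)) - 1)*(-89) = -91 + ((41 - 2) - 1)*(-89) = -91 + (39 - 1)*(-89) = -91 + 38*(-89) = -91 - 3382 = -3473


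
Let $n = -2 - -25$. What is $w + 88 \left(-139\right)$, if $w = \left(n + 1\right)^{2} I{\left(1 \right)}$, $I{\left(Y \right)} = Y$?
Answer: $-11656$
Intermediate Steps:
$n = 23$ ($n = -2 + 25 = 23$)
$w = 576$ ($w = \left(23 + 1\right)^{2} \cdot 1 = 24^{2} \cdot 1 = 576 \cdot 1 = 576$)
$w + 88 \left(-139\right) = 576 + 88 \left(-139\right) = 576 - 12232 = -11656$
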